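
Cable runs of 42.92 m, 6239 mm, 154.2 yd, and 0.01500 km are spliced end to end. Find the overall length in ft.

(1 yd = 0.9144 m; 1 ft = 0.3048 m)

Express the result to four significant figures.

673.1 ft

42.92 m (already m)
6239 mm × 0.001 → 6.239 m
154.2 yd × 0.9144 → 141 m
0.01500 km × 1000 → 15 m
Combined: 42.92 + 6.239 + 141 + 15 = 205.159 m
In ft: 205.159 / 0.3048 = 673.094 ft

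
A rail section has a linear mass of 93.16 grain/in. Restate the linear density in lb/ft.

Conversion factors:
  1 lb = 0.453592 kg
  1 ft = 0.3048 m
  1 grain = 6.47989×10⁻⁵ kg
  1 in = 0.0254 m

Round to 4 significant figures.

93.16 grain/in × 6.47989×10⁻⁵ kg/grain ÷ 0.0254 m/in = 0.237664 kg/m
0.237664 kg/m ÷ 0.453592 kg/lb × 0.3048 m/ft = 0.159703 lb/ft

0.1597 lb/ft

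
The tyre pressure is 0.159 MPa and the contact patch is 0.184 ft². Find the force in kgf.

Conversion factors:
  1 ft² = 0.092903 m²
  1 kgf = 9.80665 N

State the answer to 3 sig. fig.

0.159 MPa × 1000000 → 159000 Pa
0.184 ft² × 0.092903 → 0.0170942 m²
F = P × A = 159000 Pa × 0.0170942 m² = 2717.98 N
2717.98 N ÷ (9.80665 N/kgf) = 277.157 kgf

277 kgf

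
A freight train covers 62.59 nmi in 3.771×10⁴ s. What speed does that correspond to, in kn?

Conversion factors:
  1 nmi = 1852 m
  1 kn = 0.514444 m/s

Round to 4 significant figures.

62.59 nmi × 1852 → 115917 m
v = d / t = 115917 m / 37710 s = 3.07391 m/s
3.07391 m/s ÷ (0.514444 m/s/kn) = 5.97521 kn

5.975 kn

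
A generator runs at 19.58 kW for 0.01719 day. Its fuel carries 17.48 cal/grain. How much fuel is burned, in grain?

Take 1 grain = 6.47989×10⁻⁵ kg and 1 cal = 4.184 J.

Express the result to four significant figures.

19.58 kW → 19580 W
0.01719 day → 1485.22 s
E = P × t = 19580 × 1485.22 = 2.90806×10⁷ J
17.48 cal/grain → 1.12867×10⁶ J/kg
m = E / e_s = 2.90806×10⁷ / 1.12867×10⁶ = 25.7654 kg
In grain: 25.7654 / 6.47989×10⁻⁵ = 397621 grain

3.976×10⁵ grain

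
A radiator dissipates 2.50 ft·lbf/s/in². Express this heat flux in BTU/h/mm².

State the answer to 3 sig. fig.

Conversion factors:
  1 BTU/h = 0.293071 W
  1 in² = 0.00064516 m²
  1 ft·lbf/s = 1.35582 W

2.50 ft·lbf/s/in² × 1.35582 W/ft·lbf/s ÷ 0.00064516 m²/in² = 5253.81 W/m²
5253.81 W/m² ÷ 0.293071 W/BTU/h × 10⁻⁶ m²/mm² = 0.0179267 BTU/h/mm²

0.0179 BTU/h/mm²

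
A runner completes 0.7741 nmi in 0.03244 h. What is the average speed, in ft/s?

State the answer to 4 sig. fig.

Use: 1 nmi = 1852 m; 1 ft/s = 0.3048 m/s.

0.7741 nmi × 1852 → 1433.63 m
0.03244 h × 3600 → 116.784 s
v = d / t = 1433.63 m / 116.784 s = 12.2759 m/s
12.2759 m/s ÷ (0.3048 m/s/ft/s) = 40.2753 ft/s

40.28 ft/s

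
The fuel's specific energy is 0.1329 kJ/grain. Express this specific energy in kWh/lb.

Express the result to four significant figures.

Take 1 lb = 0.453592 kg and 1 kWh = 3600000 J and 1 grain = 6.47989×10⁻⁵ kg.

0.1329 kJ/grain × 1000 J/kJ ÷ 6.47989×10⁻⁵ kg/grain = 2.05096×10⁶ J/kg
2.05096×10⁶ J/kg ÷ 3600000 J/kWh × 0.453592 kg/lb = 0.258416 kWh/lb

0.2584 kWh/lb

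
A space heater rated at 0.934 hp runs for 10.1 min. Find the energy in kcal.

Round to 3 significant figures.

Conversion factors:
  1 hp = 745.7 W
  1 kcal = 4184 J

0.934 hp × 745.7 → 696.484 W
10.1 min × 60 → 606 s
E = P × t = 696.484 W × 606 s = 422069 J
422069 J ÷ (4184 J/kcal) = 100.877 kcal

101 kcal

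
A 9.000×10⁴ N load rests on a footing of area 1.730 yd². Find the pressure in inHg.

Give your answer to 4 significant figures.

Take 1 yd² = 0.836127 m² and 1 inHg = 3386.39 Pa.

1.730 yd² × 0.836127 → 1.4465 m²
P = F / A = 90000 N / 1.4465 m² = 62219.1 Pa
62219.1 Pa ÷ (3386.39 Pa/inHg) = 18.3733 inHg

18.37 inHg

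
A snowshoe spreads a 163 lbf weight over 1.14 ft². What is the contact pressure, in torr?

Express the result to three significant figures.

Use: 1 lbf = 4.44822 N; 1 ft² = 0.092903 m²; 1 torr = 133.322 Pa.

163 lbf × 4.44822 = 725.06 N
1.14 ft² × 0.092903 = 0.105909 m²
P = F / A = 725.06 N / 0.105909 m² = 6846.07 Pa
6846.07 Pa ÷ (133.322 Pa/torr) = 51.3499 torr

51.3 torr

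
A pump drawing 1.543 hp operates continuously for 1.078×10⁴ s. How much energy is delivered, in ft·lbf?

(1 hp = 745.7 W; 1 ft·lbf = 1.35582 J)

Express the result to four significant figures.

1.543 hp × 745.7 → 1150.62 W
E = P × t = 1150.62 W × 10780 s = 1.24037×10⁷ J
1.24037×10⁷ J ÷ (1.35582 J/ft·lbf) = 9.14849×10⁶ ft·lbf

9.148×10⁶ ft·lbf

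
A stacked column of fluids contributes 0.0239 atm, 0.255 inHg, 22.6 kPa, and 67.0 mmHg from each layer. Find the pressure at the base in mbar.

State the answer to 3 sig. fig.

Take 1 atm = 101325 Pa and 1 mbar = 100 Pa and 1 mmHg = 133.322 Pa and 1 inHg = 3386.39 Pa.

0.0239 atm × 101325 = 2421.67 Pa
0.255 inHg × 3386.39 = 863.529 Pa
22.6 kPa × 1000 = 22600 Pa
67.0 mmHg × 133.322 = 8932.57 Pa
Combined: 2421.67 + 863.529 + 22600 + 8932.57 = 34817.8 Pa
In mbar: 34817.8 / 100 = 348.178 mbar

348 mbar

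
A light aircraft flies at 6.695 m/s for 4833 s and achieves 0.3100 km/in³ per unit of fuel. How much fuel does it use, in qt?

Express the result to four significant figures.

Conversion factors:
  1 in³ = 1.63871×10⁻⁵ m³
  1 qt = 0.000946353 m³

d = v × t = 6.695 × 4833 = 32356.9 m
0.3100 km/in³ → 1.89173×10⁷ m/m³
V = d / (distance per unit fuel) = 32356.9 / 1.89173×10⁷ = 0.00171044 m³
In qt: 0.00171044 / 0.000946353 = 1.8074 qt

1.807 qt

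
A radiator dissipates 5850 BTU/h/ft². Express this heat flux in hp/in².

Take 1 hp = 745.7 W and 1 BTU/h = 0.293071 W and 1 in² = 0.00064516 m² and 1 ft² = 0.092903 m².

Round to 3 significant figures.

5850 BTU/h/ft² × 0.293071 W/BTU/h ÷ 0.092903 m²/ft² = 18454.4 W/m²
18454.4 W/m² ÷ 745.7 W/hp × 0.00064516 m²/in² = 0.0159663 hp/in²

0.0160 hp/in²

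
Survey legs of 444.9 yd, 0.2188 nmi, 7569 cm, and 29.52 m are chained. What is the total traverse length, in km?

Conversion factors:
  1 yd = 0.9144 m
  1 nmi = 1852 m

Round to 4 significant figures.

444.9 yd × 0.9144 → 406.817 m
0.2188 nmi × 1852 → 405.218 m
7569 cm × 0.01 → 75.69 m
29.52 m (already m)
Combined: 406.817 + 405.218 + 75.69 + 29.52 = 917.245 m
In km: 917.245 / 1000 = 0.917245 km

0.9172 km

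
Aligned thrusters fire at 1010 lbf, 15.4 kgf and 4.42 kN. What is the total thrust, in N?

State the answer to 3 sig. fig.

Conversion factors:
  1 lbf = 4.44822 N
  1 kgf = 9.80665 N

9060 N

1010 lbf × 4.44822 = 4492.7 N
15.4 kgf × 9.80665 = 151.022 N
4.42 kN × 1000 = 4420 N
Total: 4492.7 + 151.022 + 4420 = 9063.72 N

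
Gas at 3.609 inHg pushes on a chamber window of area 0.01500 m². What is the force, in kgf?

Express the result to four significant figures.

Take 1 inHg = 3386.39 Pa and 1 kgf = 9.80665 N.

3.609 inHg × 3386.39 → 12221.5 Pa
F = P × A = 12221.5 Pa × 0.015 m² = 183.322 N
183.322 N ÷ (9.80665 N/kgf) = 18.6936 kgf

18.69 kgf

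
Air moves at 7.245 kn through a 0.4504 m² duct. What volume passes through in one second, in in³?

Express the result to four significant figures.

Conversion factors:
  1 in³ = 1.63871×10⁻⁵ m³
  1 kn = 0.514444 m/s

7.245 kn × 0.514444 → 3.72715 m/s
V = v × A × t = 3.72715 m/s × 0.4504 m² × 1 s = 1.67871 m³
1.67871 m³ ÷ (1.63871×10⁻⁵ m³/in³) = 102441 in³

1.024×10⁵ in³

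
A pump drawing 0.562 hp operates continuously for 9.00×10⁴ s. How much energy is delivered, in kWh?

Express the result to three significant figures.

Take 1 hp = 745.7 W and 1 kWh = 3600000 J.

0.562 hp × 745.7 → 419.083 W
E = P × t = 419.083 W × 90000 s = 3.77175×10⁷ J
3.77175×10⁷ J ÷ (3600000 J/kWh) = 10.4771 kWh

10.5 kWh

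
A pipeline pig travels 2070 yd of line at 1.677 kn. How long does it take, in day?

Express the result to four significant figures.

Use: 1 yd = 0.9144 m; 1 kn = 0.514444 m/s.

2070 yd × 0.9144 = 1892.81 m
1.677 kn × 0.514444 = 0.862723 m/s
t = d / v = 1892.81 m / 0.862723 m/s = 2194 s
2194 s ÷ (86400 s/day) = 0.0253935 day

0.02539 day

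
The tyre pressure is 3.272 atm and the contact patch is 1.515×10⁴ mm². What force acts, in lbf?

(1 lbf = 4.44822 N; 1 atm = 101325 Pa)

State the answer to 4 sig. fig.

1129 lbf

3.272 atm × 101325 → 331535 Pa
1.515×10⁴ mm² × 10⁻⁶ → 0.01515 m²
F = P × A = 331535 Pa × 0.01515 m² = 5022.76 N
5022.76 N ÷ (4.44822 N/lbf) = 1129.16 lbf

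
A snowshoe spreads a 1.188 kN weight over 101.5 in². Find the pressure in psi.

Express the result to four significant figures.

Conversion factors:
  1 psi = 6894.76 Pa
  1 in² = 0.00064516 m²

1.188 kN × 1000 = 1188 N
101.5 in² × 0.00064516 = 0.0654837 m²
P = F / A = 1188 N / 0.0654837 m² = 18141.9 Pa
18141.9 Pa ÷ (6894.76 Pa/psi) = 2.63126 psi

2.631 psi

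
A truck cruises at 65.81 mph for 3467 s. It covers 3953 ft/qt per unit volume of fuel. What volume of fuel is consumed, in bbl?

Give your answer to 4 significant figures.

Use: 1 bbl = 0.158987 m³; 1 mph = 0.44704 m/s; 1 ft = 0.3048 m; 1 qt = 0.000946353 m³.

0.5039 bbl

65.81 mph → 29.4197 m/s
d = v × t = 29.4197 × 3467 = 101998 m
3953 ft/qt → 1.27318×10⁶ m/m³
V = d / (distance per unit fuel) = 101998 / 1.27318×10⁶ = 0.0801128 m³
In bbl: 0.0801128 / 0.158987 = 0.503895 bbl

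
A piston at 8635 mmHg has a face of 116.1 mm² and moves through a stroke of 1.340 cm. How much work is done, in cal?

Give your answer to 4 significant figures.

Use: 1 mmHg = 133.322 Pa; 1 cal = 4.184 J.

8635 mmHg → 1.15124×10⁶ Pa
116.1 mm² → 1.161×10⁻⁴ m²
F = P × A = 1.15124×10⁶ × 1.161×10⁻⁴ = 133.659 N
1.340 cm → 0.0134 m
W = F × d = 133.659 × 0.0134 = 1.79103 J
In cal: 1.79103 / 4.184 = 0.428066 cal

0.4281 cal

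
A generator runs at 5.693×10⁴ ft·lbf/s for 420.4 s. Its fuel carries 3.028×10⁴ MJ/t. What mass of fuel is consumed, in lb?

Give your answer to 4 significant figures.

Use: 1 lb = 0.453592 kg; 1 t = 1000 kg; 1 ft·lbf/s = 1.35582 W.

2.363 lb

5.693×10⁴ ft·lbf/s → 77186.8 W
E = P × t = 77186.8 × 420.4 = 3.24493×10⁷ J
3.028×10⁴ MJ/t → 3.028×10⁷ J/kg
m = E / e_s = 3.24493×10⁷ / 3.028×10⁷ = 1.07164 kg
In lb: 1.07164 / 0.453592 = 2.36256 lb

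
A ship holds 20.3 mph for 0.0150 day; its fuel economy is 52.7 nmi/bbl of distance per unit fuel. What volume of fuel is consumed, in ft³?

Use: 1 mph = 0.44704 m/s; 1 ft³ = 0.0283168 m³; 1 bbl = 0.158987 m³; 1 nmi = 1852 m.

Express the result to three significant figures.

0.677 ft³

20.3 mph → 9.07491 m/s
0.0150 day → 1296 s
d = v × t = 9.07491 × 1296 = 11761.1 m
52.7 nmi/bbl → 613889 m/m³
V = d / (distance per unit fuel) = 11761.1 / 613889 = 0.0191583 m³
In ft³: 0.0191583 / 0.0283168 = 0.67657 ft³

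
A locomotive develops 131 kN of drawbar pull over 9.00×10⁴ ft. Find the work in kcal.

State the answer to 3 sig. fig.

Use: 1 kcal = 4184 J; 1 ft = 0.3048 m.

131 kN × 1000 → 131000 N
9.00×10⁴ ft × 0.3048 → 27432 m
W = F × d = 131000 N × 27432 m = 3.59359×10⁹ J
3.59359×10⁹ J ÷ (4184 J/kcal) = 858889 kcal

8.59×10⁵ kcal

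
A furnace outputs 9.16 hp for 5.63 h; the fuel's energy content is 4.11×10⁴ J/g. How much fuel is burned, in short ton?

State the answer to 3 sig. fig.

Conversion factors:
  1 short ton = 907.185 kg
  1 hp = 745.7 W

0.00371 short ton

9.16 hp → 6830.61 W
5.63 h → 20268 s
E = P × t = 6830.61 × 20268 = 1.38443×10⁸ J
4.11×10⁴ J/g → 4.11×10⁷ J/kg
m = E / e_s = 1.38443×10⁸ / 4.11×10⁷ = 3.36844 kg
In short ton: 3.36844 / 907.185 = 0.00371307 short ton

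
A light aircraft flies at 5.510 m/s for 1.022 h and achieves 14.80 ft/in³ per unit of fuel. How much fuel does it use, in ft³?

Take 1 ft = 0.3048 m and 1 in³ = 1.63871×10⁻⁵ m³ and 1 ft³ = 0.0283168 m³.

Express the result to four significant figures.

2.601 ft³

1.022 h → 3679.2 s
d = v × t = 5.51 × 3679.2 = 20272.4 m
14.80 ft/in³ → 275280 m/m³
V = d / (distance per unit fuel) = 20272.4 / 275280 = 0.0736428 m³
In ft³: 0.0736428 / 0.0283168 = 2.60068 ft³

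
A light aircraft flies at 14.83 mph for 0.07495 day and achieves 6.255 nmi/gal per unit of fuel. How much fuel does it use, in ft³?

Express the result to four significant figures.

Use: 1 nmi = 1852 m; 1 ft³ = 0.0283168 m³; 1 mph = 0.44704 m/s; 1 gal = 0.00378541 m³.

14.83 mph → 6.6296 m/s
0.07495 day → 6475.68 s
d = v × t = 6.6296 × 6475.68 = 42931.2 m
6.255 nmi/gal → 3.06024×10⁶ m/m³
V = d / (distance per unit fuel) = 42931.2 / 3.06024×10⁶ = 0.0140287 m³
In ft³: 0.0140287 / 0.0283168 = 0.49542 ft³

0.4954 ft³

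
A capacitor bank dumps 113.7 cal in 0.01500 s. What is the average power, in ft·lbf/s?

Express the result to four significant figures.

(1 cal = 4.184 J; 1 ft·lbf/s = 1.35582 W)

113.7 cal × 4.184 = 475.721 J
P = E / t = 475.721 J / 0.015 s = 31714.7 W
31714.7 W ÷ (1.35582 W/ft·lbf/s) = 23391.5 ft·lbf/s

2.339×10⁴ ft·lbf/s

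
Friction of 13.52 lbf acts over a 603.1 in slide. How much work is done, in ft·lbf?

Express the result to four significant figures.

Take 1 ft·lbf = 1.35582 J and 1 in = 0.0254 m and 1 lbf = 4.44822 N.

13.52 lbf × 4.44822 → 60.1399 N
603.1 in × 0.0254 → 15.3187 m
W = F × d = 60.1399 N × 15.3187 m = 921.265 J
921.265 J ÷ (1.35582 J/ft·lbf) = 679.489 ft·lbf

679.5 ft·lbf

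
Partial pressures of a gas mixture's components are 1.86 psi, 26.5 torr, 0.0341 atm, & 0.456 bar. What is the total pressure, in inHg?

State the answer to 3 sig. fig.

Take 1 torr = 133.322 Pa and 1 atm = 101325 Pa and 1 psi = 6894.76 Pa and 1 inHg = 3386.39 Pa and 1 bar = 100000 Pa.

19.3 inHg

1.86 psi × 6894.76 = 12824.3 Pa
26.5 torr × 133.322 = 3533.03 Pa
0.0341 atm × 101325 = 3455.18 Pa
0.456 bar × 100000 = 45600 Pa
Combined: 12824.3 + 3533.03 + 3455.18 + 45600 = 65412.5 Pa
In inHg: 65412.5 / 3386.39 = 19.3163 inHg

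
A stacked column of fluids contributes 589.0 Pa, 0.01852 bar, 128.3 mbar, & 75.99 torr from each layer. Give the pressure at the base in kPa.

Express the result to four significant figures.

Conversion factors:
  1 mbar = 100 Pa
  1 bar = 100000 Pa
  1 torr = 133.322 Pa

589.0 Pa (already Pa)
0.01852 bar × 100000 → 1852 Pa
128.3 mbar × 100 → 12830 Pa
75.99 torr × 133.322 → 10131.1 Pa
Sum: 589 + 1852 + 12830 + 10131.1 = 25402.1 Pa
In kPa: 25402.1 / 1000 = 25.4021 kPa

25.40 kPa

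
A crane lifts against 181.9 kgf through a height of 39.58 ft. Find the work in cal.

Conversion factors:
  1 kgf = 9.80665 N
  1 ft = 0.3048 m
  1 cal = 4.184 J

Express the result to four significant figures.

181.9 kgf × 9.80665 → 1783.83 N
39.58 ft × 0.3048 → 12.064 m
W = F × d = 1783.83 N × 12.064 m = 21520.1 J
21520.1 J ÷ (4.184 J/cal) = 5143.43 cal

5143 cal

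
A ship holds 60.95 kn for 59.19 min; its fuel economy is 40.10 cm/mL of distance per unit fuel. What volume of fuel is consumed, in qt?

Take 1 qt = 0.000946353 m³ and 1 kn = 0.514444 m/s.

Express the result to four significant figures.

60.95 kn → 31.3554 m/s
59.19 min → 3551.4 s
d = v × t = 31.3554 × 3551.4 = 111356 m
40.10 cm/mL → 401000 m/m³
V = d / (distance per unit fuel) = 111356 / 401000 = 0.277696 m³
In qt: 0.277696 / 0.000946353 = 293.438 qt

293.4 qt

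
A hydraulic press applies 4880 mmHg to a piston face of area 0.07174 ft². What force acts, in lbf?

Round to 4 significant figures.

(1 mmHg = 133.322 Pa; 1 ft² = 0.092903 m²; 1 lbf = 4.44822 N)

4880 mmHg × 133.322 = 650611 Pa
0.07174 ft² × 0.092903 = 0.00666486 m²
F = P × A = 650611 Pa × 0.00666486 m² = 4336.23 N
4336.23 N ÷ (4.44822 N/lbf) = 974.824 lbf

974.8 lbf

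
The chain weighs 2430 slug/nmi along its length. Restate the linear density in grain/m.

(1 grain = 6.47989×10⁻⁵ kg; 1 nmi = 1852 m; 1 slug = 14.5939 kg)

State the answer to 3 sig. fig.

2430 slug/nmi × 14.5939 kg/slug ÷ 1852 m/nmi = 19.1486 kg/m
19.1486 kg/m ÷ 6.47989×10⁻⁵ kg/grain = 295508 grain/m

2.96×10⁵ grain/m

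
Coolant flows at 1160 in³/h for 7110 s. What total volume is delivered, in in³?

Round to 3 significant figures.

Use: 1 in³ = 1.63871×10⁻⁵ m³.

1160 in³/h → 5.28029×10⁻⁶ m³/s
V = Q × t = 5.28029×10⁻⁶ × 7110 = 0.0375429 m³
In in³: 0.0375429 / 1.63871×10⁻⁵ = 2291 in³

2290 in³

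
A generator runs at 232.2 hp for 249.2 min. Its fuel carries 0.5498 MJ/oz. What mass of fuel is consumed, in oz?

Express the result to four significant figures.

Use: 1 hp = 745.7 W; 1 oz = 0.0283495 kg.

4709 oz

232.2 hp → 173152 W
249.2 min → 14952 s
E = P × t = 173152 × 14952 = 2.58897×10⁹ J
0.5498 MJ/oz → 1.93936×10⁷ J/kg
m = E / e_s = 2.58897×10⁹ / 1.93936×10⁷ = 133.496 kg
In oz: 133.496 / 0.0283495 = 4708.94 oz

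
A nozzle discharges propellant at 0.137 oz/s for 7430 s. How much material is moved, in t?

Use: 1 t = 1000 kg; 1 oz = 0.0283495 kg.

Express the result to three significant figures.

0.137 oz/s → 0.00388388 kg/s
m = ṁ × t = 0.00388388 × 7430 = 28.8572 kg
In t: 28.8572 / 1000 = 0.0288572 t

0.0289 t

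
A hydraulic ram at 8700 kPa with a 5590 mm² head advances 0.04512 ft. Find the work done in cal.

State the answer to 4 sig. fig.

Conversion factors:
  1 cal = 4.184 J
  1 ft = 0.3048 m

8700 kPa → 8.7×10⁶ Pa
5590 mm² → 0.00559 m²
F = P × A = 8.7×10⁶ × 0.00559 = 48633 N
0.04512 ft → 0.0137526 m
W = F × d = 48633 × 0.0137526 = 668.83 J
In cal: 668.83 / 4.184 = 159.854 cal

159.9 cal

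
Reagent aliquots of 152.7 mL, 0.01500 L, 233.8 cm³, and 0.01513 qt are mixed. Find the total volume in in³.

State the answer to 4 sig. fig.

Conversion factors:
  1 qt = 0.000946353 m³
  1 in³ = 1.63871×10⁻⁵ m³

152.7 mL × 10⁻⁶ = 1.527×10⁻⁴ m³
0.01500 L × 0.001 = 1.5×10⁻⁵ m³
233.8 cm³ × 10⁻⁶ = 2.338×10⁻⁴ m³
0.01513 qt × 0.000946353 = 1.43183×10⁻⁵ m³
Total: 1.527×10⁻⁴ + 1.5×10⁻⁵ + 2.338×10⁻⁴ + 1.43183×10⁻⁵ = 4.15818×10⁻⁴ m³
In in³: 4.15818×10⁻⁴ / 1.63871×10⁻⁵ = 25.3747 in³

25.37 in³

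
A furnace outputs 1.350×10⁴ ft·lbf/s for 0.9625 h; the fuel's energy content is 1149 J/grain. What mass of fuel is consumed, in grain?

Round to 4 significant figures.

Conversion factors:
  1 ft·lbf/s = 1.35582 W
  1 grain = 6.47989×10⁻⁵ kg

1.350×10⁴ ft·lbf/s → 18303.6 W
0.9625 h → 3465 s
E = P × t = 18303.6 × 3465 = 6.3422×10⁷ J
1149 J/grain → 1.77318×10⁷ J/kg
m = E / e_s = 6.3422×10⁷ / 1.77318×10⁷ = 3.57674 kg
In grain: 3.57674 / 6.47989×10⁻⁵ = 55197.5 grain

5.520×10⁴ grain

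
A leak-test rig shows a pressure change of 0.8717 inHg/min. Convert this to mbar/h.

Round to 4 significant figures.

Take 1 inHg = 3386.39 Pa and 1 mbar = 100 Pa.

1771 mbar/h

0.8717 inHg/min × 3386.39 Pa/inHg ÷ 60 s/min = 49.1986 Pa/s
49.1986 Pa/s ÷ 100 Pa/mbar × 3600 s/h = 1771.15 mbar/h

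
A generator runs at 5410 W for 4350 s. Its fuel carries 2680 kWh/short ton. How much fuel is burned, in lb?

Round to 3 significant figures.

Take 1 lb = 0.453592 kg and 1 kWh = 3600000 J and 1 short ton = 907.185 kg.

E = P × t = 5410 × 4350 = 2.35335×10⁷ J
2680 kWh/short ton → 1.06351×10⁷ J/kg
m = E / e_s = 2.35335×10⁷ / 1.06351×10⁷ = 2.21281 kg
In lb: 2.21281 / 0.453592 = 4.87841 lb

4.88 lb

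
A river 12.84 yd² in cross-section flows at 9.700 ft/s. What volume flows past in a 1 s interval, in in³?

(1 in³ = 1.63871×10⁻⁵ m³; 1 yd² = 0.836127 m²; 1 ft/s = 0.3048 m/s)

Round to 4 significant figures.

1.937×10⁶ in³

9.700 ft/s × 0.3048 = 2.95656 m/s
12.84 yd² × 0.836127 = 10.7359 m²
V = v × A × t = 2.95656 m/s × 10.7359 m² × 1 s = 31.7413 m³
31.7413 m³ ÷ (1.63871×10⁻⁵ m³/in³) = 1.93697×10⁶ in³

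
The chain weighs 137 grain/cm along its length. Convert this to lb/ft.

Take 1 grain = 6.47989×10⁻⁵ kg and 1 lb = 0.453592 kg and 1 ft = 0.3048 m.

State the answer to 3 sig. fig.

137 grain/cm × 6.47989×10⁻⁵ kg/grain ÷ 0.01 m/cm = 0.887745 kg/m
0.887745 kg/m ÷ 0.453592 kg/lb × 0.3048 m/ft = 0.596538 lb/ft

0.597 lb/ft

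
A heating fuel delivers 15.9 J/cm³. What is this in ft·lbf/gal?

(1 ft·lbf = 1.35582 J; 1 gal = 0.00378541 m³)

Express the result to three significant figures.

4.44×10⁴ ft·lbf/gal

15.9 J/cm³ ÷ 10⁻⁶ m³/cm³ = 1.59×10⁷ J/m³
1.59×10⁷ J/m³ ÷ 1.35582 J/ft·lbf × 0.00378541 m³/gal = 44392.3 ft·lbf/gal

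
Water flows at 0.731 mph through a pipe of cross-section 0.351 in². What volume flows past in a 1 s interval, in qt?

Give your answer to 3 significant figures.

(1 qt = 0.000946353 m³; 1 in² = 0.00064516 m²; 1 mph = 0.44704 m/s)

0.0782 qt

0.731 mph × 0.44704 = 0.326786 m/s
0.351 in² × 0.00064516 = 2.26451×10⁻⁴ m²
V = v × A × t = 0.326786 m/s × 2.26451×10⁻⁴ m² × 1 s = 7.4001×10⁻⁵ m³
7.4001×10⁻⁵ m³ ÷ (0.000946353 m³/qt) = 0.078196 qt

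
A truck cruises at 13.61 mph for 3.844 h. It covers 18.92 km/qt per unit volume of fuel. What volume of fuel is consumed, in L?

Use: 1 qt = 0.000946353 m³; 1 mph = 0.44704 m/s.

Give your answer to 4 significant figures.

4.211 L

13.61 mph → 6.08421 m/s
3.844 h → 13838.4 s
d = v × t = 6.08421 × 13838.4 = 84195.7 m
18.92 km/qt → 1.99925×10⁷ m/m³
V = d / (distance per unit fuel) = 84195.7 / 1.99925×10⁷ = 0.00421136 m³
In L: 0.00421136 / 0.001 = 4.21136 L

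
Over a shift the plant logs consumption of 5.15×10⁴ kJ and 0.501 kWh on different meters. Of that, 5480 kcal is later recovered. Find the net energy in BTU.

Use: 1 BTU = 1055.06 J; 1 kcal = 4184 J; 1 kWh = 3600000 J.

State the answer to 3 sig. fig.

2.88×10⁴ BTU

5.15×10⁴ kJ × 1000 → 5.15×10⁷ J
0.501 kWh × 3600000 → 1.8036×10⁶ J
5480 kcal × 4184 → 2.29283×10⁷ J
Result: 5.15×10⁷ + 1.8036×10⁶ − 2.29283×10⁷ = 3.03753×10⁷ J
In BTU: 3.03753×10⁷ / 1055.06 = 28790.1 BTU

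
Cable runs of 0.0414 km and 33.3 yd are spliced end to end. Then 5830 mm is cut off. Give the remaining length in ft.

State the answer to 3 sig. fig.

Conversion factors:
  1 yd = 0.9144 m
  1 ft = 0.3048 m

0.0414 km × 1000 → 41.4 m
33.3 yd × 0.9144 → 30.4495 m
5830 mm × 0.001 → 5.83 m
Sum: 41.4 + 30.4495 − 5.83 = 66.0195 m
In ft: 66.0195 / 0.3048 = 216.599 ft

217 ft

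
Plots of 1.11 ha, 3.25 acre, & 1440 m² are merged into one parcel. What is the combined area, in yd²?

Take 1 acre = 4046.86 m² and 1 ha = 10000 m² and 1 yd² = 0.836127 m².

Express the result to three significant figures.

3.07×10⁴ yd²

1.11 ha × 10000 = 11100 m²
3.25 acre × 4046.86 = 13152.3 m²
1440 m² (already m²)
Sum: 11100 + 13152.3 + 1440 = 25692.3 m²
In yd²: 25692.3 / 0.836127 = 30727.7 yd²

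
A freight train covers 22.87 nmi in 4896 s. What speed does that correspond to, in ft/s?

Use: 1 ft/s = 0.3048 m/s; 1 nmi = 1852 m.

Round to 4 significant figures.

28.38 ft/s

22.87 nmi × 1852 → 42355.2 m
v = d / t = 42355.2 m / 4896 s = 8.65098 m/s
8.65098 m/s ÷ (0.3048 m/s/ft/s) = 28.3825 ft/s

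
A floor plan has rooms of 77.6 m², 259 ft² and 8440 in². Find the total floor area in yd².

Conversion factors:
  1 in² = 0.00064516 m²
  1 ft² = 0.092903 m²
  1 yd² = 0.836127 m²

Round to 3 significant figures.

128 yd²

77.6 m² (already m²)
259 ft² × 0.092903 → 24.0619 m²
8440 in² × 0.00064516 → 5.44515 m²
Sum: 77.6 + 24.0619 + 5.44515 = 107.107 m²
In yd²: 107.107 / 0.836127 = 128.099 yd²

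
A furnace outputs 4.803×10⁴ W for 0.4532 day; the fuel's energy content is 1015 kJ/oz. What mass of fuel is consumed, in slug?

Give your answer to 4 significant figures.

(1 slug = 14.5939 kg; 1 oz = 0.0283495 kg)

0.4532 day → 39156.5 s
E = P × t = 48030 × 39156.5 = 1.88069×10⁹ J
1015 kJ/oz → 3.58031×10⁷ J/kg
m = E / e_s = 1.88069×10⁹ / 3.58031×10⁷ = 52.5287 kg
In slug: 52.5287 / 14.5939 = 3.59936 slug

3.599 slug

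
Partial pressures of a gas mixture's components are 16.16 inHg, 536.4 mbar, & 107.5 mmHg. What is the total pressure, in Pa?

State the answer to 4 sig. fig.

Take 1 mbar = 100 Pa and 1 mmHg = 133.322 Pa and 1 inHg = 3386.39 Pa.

16.16 inHg × 3386.39 = 54724.1 Pa
536.4 mbar × 100 = 53640 Pa
107.5 mmHg × 133.322 = 14332.1 Pa
Sum: 54724.1 + 53640 + 14332.1 = 122696 Pa

1.227×10⁵ Pa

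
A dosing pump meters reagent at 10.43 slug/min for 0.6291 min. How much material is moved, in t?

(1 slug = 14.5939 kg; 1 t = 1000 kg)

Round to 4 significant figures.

10.43 slug/min → 2.53691 kg/s
0.6291 min → 37.746 s
m = ṁ × t = 2.53691 × 37.746 = 95.7582 kg
In t: 95.7582 / 1000 = 0.0957582 t

0.09576 t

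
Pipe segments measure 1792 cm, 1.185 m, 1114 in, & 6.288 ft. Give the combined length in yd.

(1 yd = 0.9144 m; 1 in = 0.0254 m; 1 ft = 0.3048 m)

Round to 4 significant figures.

1792 cm × 0.01 → 17.92 m
1.185 m (already m)
1114 in × 0.0254 → 28.2956 m
6.288 ft × 0.3048 → 1.91658 m
Total: 17.92 + 1.185 + 28.2956 + 1.91658 = 49.3172 m
In yd: 49.3172 / 0.9144 = 53.9339 yd

53.93 yd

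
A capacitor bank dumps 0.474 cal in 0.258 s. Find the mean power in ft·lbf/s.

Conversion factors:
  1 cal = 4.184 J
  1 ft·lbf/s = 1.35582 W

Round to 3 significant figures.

5.67 ft·lbf/s

0.474 cal × 4.184 = 1.98322 J
P = E / t = 1.98322 J / 0.258 s = 7.6869 W
7.6869 W ÷ (1.35582 W/ft·lbf/s) = 5.66956 ft·lbf/s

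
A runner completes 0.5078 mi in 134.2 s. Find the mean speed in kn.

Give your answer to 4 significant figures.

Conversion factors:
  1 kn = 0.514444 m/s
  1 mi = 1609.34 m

11.84 kn

0.5078 mi × 1609.34 → 817.223 m
v = d / t = 817.223 m / 134.2 s = 6.08959 m/s
6.08959 m/s ÷ (0.514444 m/s/kn) = 11.8372 kn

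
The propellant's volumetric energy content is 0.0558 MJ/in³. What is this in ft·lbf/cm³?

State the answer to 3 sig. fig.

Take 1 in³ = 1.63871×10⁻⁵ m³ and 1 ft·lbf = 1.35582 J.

2510 ft·lbf/cm³

0.0558 MJ/in³ × 1000000 J/MJ ÷ 1.63871×10⁻⁵ m³/in³ = 3.40512×10⁹ J/m³
3.40512×10⁹ J/m³ ÷ 1.35582 J/ft·lbf × 10⁻⁶ m³/cm³ = 2511.48 ft·lbf/cm³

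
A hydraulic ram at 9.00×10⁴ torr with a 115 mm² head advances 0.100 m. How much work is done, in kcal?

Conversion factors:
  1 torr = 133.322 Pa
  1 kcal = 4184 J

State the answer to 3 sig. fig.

0.0330 kcal

9.00×10⁴ torr → 1.1999×10⁷ Pa
115 mm² → 1.15×10⁻⁴ m²
F = P × A = 1.1999×10⁷ × 1.15×10⁻⁴ = 1379.88 N
W = F × d = 1379.88 × 0.1 = 137.988 J
In kcal: 137.988 / 4184 = 0.0329799 kcal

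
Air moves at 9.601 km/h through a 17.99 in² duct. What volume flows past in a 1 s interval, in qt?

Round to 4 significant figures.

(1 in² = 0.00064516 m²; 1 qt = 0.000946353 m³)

9.601 km/h × (1/3.6) → 2.66694 m/s
17.99 in² × 0.00064516 → 0.0116064 m²
V = v × A × t = 2.66694 m/s × 0.0116064 m² × 1 s = 0.0309536 m³
0.0309536 m³ ÷ (0.000946353 m³/qt) = 32.7083 qt

32.71 qt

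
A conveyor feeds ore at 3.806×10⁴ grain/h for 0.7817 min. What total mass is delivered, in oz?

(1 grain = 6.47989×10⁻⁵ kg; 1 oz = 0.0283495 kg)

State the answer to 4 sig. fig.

3.806×10⁴ grain/h → 6.85068×10⁻⁴ kg/s
0.7817 min → 46.902 s
m = ṁ × t = 6.85068×10⁻⁴ × 46.902 = 0.0321311 kg
In oz: 0.0321311 / 0.0283495 = 1.13339 oz

1.133 oz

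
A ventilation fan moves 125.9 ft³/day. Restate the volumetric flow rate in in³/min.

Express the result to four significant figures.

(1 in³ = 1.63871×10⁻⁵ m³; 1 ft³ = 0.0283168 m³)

151.1 in³/min

125.9 ft³/day × 0.0283168 m³/ft³ ÷ 86400 s/day = 4.12626×10⁻⁵ m³/s
4.12626×10⁻⁵ m³/s ÷ 1.63871×10⁻⁵ m³/in³ × 60 s/min = 151.08 in³/min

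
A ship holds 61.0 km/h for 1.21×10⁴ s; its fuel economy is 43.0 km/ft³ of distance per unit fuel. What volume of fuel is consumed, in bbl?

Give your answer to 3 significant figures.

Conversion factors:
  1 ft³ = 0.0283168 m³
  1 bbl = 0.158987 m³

61.0 km/h → 16.9444 m/s
d = v × t = 16.9444 × 12100 = 205027 m
43.0 km/ft³ → 1.51853×10⁶ m/m³
V = d / (distance per unit fuel) = 205027 / 1.51853×10⁶ = 0.135017 m³
In bbl: 0.135017 / 0.158987 = 0.849233 bbl

0.849 bbl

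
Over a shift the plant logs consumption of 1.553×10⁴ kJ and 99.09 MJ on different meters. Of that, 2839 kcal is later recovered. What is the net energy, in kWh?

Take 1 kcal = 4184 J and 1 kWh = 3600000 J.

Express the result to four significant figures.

28.54 kWh

1.553×10⁴ kJ × 1000 → 1.553×10⁷ J
99.09 MJ × 1000000 → 9.909×10⁷ J
2839 kcal × 4184 → 1.18784×10⁷ J
Sum: 1.553×10⁷ + 9.909×10⁷ − 1.18784×10⁷ = 1.02742×10⁸ J
In kWh: 1.02742×10⁸ / 3600000 = 28.5394 kWh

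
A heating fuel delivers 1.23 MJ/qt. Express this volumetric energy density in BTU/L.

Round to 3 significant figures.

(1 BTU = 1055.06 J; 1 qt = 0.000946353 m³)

1230 BTU/L

1.23 MJ/qt × 1000000 J/MJ ÷ 0.000946353 m³/qt = 1.29973×10⁹ J/m³
1.29973×10⁹ J/m³ ÷ 1055.06 J/BTU × 0.001 m³/L = 1231.9 BTU/L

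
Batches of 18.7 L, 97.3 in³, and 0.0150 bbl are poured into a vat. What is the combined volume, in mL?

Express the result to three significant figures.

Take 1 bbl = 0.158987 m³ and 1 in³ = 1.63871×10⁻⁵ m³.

2.27×10⁴ mL

18.7 L × 0.001 = 0.0187 m³
97.3 in³ × 1.63871×10⁻⁵ = 0.00159446 m³
0.0150 bbl × 0.158987 = 0.0023848 m³
Combined: 0.0187 + 0.00159446 + 0.0023848 = 0.0226793 m³
In mL: 0.0226793 / 10⁻⁶ = 22679.3 mL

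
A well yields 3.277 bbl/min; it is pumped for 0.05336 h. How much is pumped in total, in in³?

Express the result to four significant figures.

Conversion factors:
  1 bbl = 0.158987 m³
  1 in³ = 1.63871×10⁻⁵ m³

3.277 bbl/min → 0.00868334 m³/s
0.05336 h → 192.096 s
V = Q × t = 0.00868334 × 192.096 = 1.66803 m³
In in³: 1.66803 / 1.63871×10⁻⁵ = 101789 in³

1.018×10⁵ in³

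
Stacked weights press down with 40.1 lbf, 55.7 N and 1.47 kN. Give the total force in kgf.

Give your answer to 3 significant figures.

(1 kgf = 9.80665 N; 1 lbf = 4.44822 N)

40.1 lbf × 4.44822 → 178.374 N
55.7 N (already N)
1.47 kN × 1000 → 1470 N
Combined: 178.374 + 55.7 + 1470 = 1704.07 N
In kgf: 1704.07 / 9.80665 = 173.767 kgf

174 kgf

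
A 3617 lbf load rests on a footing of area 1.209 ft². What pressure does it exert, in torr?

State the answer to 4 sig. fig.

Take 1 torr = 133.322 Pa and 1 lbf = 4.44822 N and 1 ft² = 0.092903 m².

3617 lbf × 4.44822 = 16089.2 N
1.209 ft² × 0.092903 = 0.11232 m²
P = F / A = 16089.2 N / 0.11232 m² = 143244 Pa
143244 Pa ÷ (133.322 Pa/torr) = 1074.42 torr

1074 torr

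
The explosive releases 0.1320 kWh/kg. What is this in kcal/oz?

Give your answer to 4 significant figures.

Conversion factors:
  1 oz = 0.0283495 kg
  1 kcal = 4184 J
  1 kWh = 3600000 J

0.1320 kWh/kg × 3600000 J/kWh = 475200 J/kg
475200 J/kg ÷ 4184 J/kcal × 0.0283495 kg/oz = 3.21981 kcal/oz

3.220 kcal/oz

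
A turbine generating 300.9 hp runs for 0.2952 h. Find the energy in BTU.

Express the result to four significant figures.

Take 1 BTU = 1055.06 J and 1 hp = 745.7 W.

2.260×10⁵ BTU

300.9 hp × 745.7 → 224381 W
0.2952 h × 3600 → 1062.72 s
E = P × t = 224381 W × 1062.72 s = 2.38454×10⁸ J
2.38454×10⁸ J ÷ (1055.06 J/BTU) = 226010 BTU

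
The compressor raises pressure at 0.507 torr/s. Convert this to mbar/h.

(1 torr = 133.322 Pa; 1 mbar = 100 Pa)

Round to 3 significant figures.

2430 mbar/h

0.507 torr/s × 133.322 Pa/torr = 67.5943 Pa/s
67.5943 Pa/s ÷ 100 Pa/mbar × 3600 s/h = 2433.39 mbar/h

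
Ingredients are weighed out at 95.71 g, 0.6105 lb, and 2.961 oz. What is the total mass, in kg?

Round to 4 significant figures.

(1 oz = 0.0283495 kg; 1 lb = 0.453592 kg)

0.4566 kg

95.71 g × 0.001 → 0.09571 kg
0.6105 lb × 0.453592 → 0.276918 kg
2.961 oz × 0.0283495 → 0.0839429 kg
Sum: 0.09571 + 0.276918 + 0.0839429 = 0.456571 kg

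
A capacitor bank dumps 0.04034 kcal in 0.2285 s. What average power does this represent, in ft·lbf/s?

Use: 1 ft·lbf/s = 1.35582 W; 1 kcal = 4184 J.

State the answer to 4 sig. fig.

0.04034 kcal × 4184 = 168.783 J
P = E / t = 168.783 J / 0.2285 s = 738.656 W
738.656 W ÷ (1.35582 W/ft·lbf/s) = 544.804 ft·lbf/s

544.8 ft·lbf/s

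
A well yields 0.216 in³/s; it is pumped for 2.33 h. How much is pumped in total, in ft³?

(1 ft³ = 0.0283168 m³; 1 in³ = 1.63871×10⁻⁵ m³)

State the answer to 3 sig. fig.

1.05 ft³

0.216 in³/s → 3.53961×10⁻⁶ m³/s
2.33 h → 8388 s
V = Q × t = 3.53961×10⁻⁶ × 8388 = 0.0296902 m³
In ft³: 0.0296902 / 0.0283168 = 1.0485 ft³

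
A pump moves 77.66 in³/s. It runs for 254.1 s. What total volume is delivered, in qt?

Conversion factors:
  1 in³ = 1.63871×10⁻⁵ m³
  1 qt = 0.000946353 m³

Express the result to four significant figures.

341.7 qt

77.66 in³/s → 0.00127262 m³/s
V = Q × t = 0.00127262 × 254.1 = 0.323373 m³
In qt: 0.323373 / 0.000946353 = 341.704 qt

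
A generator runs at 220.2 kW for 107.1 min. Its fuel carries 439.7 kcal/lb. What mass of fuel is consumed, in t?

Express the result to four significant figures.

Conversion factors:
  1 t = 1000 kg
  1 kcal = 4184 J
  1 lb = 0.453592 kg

0.3489 t

220.2 kW → 220200 W
107.1 min → 6426 s
E = P × t = 220200 × 6426 = 1.41501×10⁹ J
439.7 kcal/lb → 4.05586×10⁶ J/kg
m = E / e_s = 1.41501×10⁹ / 4.05586×10⁶ = 348.88 kg
In t: 348.88 / 1000 = 0.34888 t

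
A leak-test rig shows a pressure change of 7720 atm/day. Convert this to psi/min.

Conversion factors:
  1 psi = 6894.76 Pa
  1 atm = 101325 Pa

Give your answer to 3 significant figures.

78.8 psi/min

7720 atm/day × 101325 Pa/atm ÷ 86400 s/day = 9053.58 Pa/s
9053.58 Pa/s ÷ 6894.76 Pa/psi × 60 s/min = 78.7866 psi/min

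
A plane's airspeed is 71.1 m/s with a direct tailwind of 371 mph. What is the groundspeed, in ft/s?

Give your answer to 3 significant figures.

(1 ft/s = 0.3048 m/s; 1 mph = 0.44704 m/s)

777 ft/s

71.1 m/s (already m/s)
371 mph × 0.44704 = 165.852 m/s
Sum: 71.1 + 165.852 = 236.952 m/s
In ft/s: 236.952 / 0.3048 = 777.402 ft/s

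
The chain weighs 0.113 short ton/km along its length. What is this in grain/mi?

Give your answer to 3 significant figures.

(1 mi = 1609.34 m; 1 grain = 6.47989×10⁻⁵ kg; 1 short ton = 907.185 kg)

2.55×10⁶ grain/mi

0.113 short ton/km × 907.185 kg/short ton ÷ 1000 m/km = 0.102512 kg/m
0.102512 kg/m ÷ 6.47989×10⁻⁵ kg/grain × 1609.34 m/mi = 2.54598×10⁶ grain/mi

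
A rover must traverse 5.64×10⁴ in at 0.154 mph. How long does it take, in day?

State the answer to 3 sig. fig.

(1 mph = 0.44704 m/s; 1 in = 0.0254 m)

5.64×10⁴ in × 0.0254 → 1432.56 m
0.154 mph × 0.44704 → 0.0688442 m/s
t = d / v = 1432.56 m / 0.0688442 m/s = 20808.7 s
20808.7 s ÷ (86400 s/day) = 0.240841 day

0.241 day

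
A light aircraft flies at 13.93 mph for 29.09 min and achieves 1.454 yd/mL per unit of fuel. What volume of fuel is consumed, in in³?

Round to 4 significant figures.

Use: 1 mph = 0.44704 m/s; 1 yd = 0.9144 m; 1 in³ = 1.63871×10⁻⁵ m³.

498.9 in³

13.93 mph → 6.22727 m/s
29.09 min → 1745.4 s
d = v × t = 6.22727 × 1745.4 = 10869.1 m
1.454 yd/mL → 1.32954×10⁶ m/m³
V = d / (distance per unit fuel) = 10869.1 / 1.32954×10⁶ = 0.00817508 m³
In in³: 0.00817508 / 1.63871×10⁻⁵ = 498.873 in³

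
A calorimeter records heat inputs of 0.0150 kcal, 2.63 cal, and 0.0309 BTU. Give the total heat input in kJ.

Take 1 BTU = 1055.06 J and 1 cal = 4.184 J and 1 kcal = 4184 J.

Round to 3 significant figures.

0.106 kJ

0.0150 kcal × 4184 = 62.76 J
2.63 cal × 4.184 = 11.0039 J
0.0309 BTU × 1055.06 = 32.6014 J
Combined: 62.76 + 11.0039 + 32.6014 = 106.365 J
In kJ: 106.365 / 1000 = 0.106365 kJ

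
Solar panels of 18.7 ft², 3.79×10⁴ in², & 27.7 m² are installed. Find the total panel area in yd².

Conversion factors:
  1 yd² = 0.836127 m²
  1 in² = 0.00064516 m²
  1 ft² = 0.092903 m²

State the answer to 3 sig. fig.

64.5 yd²

18.7 ft² × 0.092903 = 1.73729 m²
3.79×10⁴ in² × 0.00064516 = 24.4516 m²
27.7 m² (already m²)
Total: 1.73729 + 24.4516 + 27.7 = 53.8889 m²
In yd²: 53.8889 / 0.836127 = 64.4506 yd²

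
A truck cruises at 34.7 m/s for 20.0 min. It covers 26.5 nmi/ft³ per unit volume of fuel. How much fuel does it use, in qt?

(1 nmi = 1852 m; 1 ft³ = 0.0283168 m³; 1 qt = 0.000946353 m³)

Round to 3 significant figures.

20.0 min → 1200 s
d = v × t = 34.7 × 1200 = 41640 m
26.5 nmi/ft³ → 1.73318×10⁶ m/m³
V = d / (distance per unit fuel) = 41640 / 1.73318×10⁶ = 0.0240252 m³
In qt: 0.0240252 / 0.000946353 = 25.3871 qt

25.4 qt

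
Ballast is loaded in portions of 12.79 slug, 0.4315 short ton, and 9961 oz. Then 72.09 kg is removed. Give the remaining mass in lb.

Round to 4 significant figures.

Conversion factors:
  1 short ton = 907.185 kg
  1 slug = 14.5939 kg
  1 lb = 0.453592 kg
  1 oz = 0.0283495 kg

12.79 slug × 14.5939 → 186.656 kg
0.4315 short ton × 907.185 → 391.45 kg
9961 oz × 0.0283495 → 282.389 kg
72.09 kg (already kg)
Net: 186.656 + 391.45 + 282.389 − 72.09 = 788.405 kg
In lb: 788.405 / 0.453592 = 1738.14 lb

1738 lb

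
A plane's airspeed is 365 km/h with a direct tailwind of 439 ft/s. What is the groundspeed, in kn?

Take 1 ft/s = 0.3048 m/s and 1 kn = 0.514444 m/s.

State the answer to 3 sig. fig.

365 km/h × (1/3.6) = 101.389 m/s
439 ft/s × 0.3048 = 133.807 m/s
Combined: 101.389 + 133.807 = 235.196 m/s
In kn: 235.196 / 0.514444 = 457.185 kn

457 kn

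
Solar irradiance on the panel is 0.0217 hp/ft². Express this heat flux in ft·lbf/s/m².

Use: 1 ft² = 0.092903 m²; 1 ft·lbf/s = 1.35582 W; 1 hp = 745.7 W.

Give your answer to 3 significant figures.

128 ft·lbf/s/m²

0.0217 hp/ft² × 745.7 W/hp ÷ 0.092903 m²/ft² = 174.178 W/m²
174.178 W/m² ÷ 1.35582 W/ft·lbf/s = 128.467 ft·lbf/s/m²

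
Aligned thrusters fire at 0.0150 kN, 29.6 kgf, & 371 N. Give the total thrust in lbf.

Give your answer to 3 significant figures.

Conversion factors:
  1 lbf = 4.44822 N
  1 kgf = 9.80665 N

0.0150 kN × 1000 = 15 N
29.6 kgf × 9.80665 = 290.277 N
371 N (already N)
Sum: 15 + 290.277 + 371 = 676.277 N
In lbf: 676.277 / 4.44822 = 152.033 lbf

152 lbf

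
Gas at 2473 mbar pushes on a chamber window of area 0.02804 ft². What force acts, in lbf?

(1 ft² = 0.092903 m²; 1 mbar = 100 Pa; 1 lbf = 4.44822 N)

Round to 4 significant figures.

2473 mbar × 100 = 247300 Pa
0.02804 ft² × 0.092903 = 0.002605 m²
F = P × A = 247300 Pa × 0.002605 m² = 644.216 N
644.216 N ÷ (4.44822 N/lbf) = 144.826 lbf

144.8 lbf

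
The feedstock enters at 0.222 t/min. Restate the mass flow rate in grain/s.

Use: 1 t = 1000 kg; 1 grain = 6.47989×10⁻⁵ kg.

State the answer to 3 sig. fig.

0.222 t/min × 1000 kg/t ÷ 60 s/min = 3.7 kg/s
3.7 kg/s ÷ 6.47989×10⁻⁵ kg/grain = 57099.7 grain/s

5.71×10⁴ grain/s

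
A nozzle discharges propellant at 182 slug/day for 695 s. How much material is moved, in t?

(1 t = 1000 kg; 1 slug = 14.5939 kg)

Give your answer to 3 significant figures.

182 slug/day → 0.0307418 kg/s
m = ṁ × t = 0.0307418 × 695 = 21.3656 kg
In t: 21.3656 / 1000 = 0.0213656 t

0.0214 t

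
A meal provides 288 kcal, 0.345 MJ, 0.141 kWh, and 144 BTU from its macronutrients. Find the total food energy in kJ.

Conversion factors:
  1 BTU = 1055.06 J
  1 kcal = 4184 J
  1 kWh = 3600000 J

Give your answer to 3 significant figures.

288 kcal × 4184 = 1.20499×10⁶ J
0.345 MJ × 1000000 = 345000 J
0.141 kWh × 3600000 = 507600 J
144 BTU × 1055.06 = 151929 J
Sum: 1.20499×10⁶ + 345000 + 507600 + 151929 = 2.20952×10⁶ J
In kJ: 2.20952×10⁶ / 1000 = 2209.52 kJ

2210 kJ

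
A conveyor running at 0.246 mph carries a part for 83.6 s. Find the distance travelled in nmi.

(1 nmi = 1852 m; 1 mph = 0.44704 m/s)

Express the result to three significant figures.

0.00496 nmi

0.246 mph × 0.44704 = 0.109972 m/s
d = v × t = 0.109972 m/s × 83.6 s = 9.19366 m
9.19366 m ÷ (1852 m/nmi) = 0.00496418 nmi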